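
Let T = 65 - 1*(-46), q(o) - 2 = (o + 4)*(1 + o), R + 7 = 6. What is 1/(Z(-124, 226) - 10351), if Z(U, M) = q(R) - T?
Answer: -1/10460 ≈ -9.5602e-5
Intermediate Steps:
R = -1 (R = -7 + 6 = -1)
q(o) = 2 + (1 + o)*(4 + o) (q(o) = 2 + (o + 4)*(1 + o) = 2 + (4 + o)*(1 + o) = 2 + (1 + o)*(4 + o))
T = 111 (T = 65 + 46 = 111)
Z(U, M) = -109 (Z(U, M) = (6 + (-1)**2 + 5*(-1)) - 1*111 = (6 + 1 - 5) - 111 = 2 - 111 = -109)
1/(Z(-124, 226) - 10351) = 1/(-109 - 10351) = 1/(-10460) = -1/10460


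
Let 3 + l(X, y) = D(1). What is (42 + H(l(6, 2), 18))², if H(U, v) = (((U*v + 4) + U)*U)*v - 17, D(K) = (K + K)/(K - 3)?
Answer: 27133681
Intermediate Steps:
D(K) = 2*K/(-3 + K) (D(K) = (2*K)/(-3 + K) = 2*K/(-3 + K))
l(X, y) = -4 (l(X, y) = -3 + 2*1/(-3 + 1) = -3 + 2*1/(-2) = -3 + 2*1*(-½) = -3 - 1 = -4)
H(U, v) = -17 + U*v*(4 + U + U*v) (H(U, v) = (((4 + U*v) + U)*U)*v - 17 = ((4 + U + U*v)*U)*v - 17 = (U*(4 + U + U*v))*v - 17 = U*v*(4 + U + U*v) - 17 = -17 + U*v*(4 + U + U*v))
(42 + H(l(6, 2), 18))² = (42 + (-17 + 18*(-4)² + (-4)²*18² + 4*(-4)*18))² = (42 + (-17 + 18*16 + 16*324 - 288))² = (42 + (-17 + 288 + 5184 - 288))² = (42 + 5167)² = 5209² = 27133681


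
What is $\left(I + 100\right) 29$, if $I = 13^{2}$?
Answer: $7801$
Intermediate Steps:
$I = 169$
$\left(I + 100\right) 29 = \left(169 + 100\right) 29 = 269 \cdot 29 = 7801$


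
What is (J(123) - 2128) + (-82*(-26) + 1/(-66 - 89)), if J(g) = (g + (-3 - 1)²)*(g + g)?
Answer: 5300689/155 ≈ 34198.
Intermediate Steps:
J(g) = 2*g*(16 + g) (J(g) = (g + (-4)²)*(2*g) = (g + 16)*(2*g) = (16 + g)*(2*g) = 2*g*(16 + g))
(J(123) - 2128) + (-82*(-26) + 1/(-66 - 89)) = (2*123*(16 + 123) - 2128) + (-82*(-26) + 1/(-66 - 89)) = (2*123*139 - 2128) + (2132 + 1/(-155)) = (34194 - 2128) + (2132 - 1/155) = 32066 + 330459/155 = 5300689/155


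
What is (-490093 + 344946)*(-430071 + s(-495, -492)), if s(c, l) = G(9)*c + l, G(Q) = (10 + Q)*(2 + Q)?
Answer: 77511110646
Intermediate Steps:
G(Q) = (2 + Q)*(10 + Q)
s(c, l) = l + 209*c (s(c, l) = (20 + 9**2 + 12*9)*c + l = (20 + 81 + 108)*c + l = 209*c + l = l + 209*c)
(-490093 + 344946)*(-430071 + s(-495, -492)) = (-490093 + 344946)*(-430071 + (-492 + 209*(-495))) = -145147*(-430071 + (-492 - 103455)) = -145147*(-430071 - 103947) = -145147*(-534018) = 77511110646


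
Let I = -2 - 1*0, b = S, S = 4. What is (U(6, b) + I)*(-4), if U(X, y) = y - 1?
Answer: -4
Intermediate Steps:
b = 4
U(X, y) = -1 + y
I = -2 (I = -2 + 0 = -2)
(U(6, b) + I)*(-4) = ((-1 + 4) - 2)*(-4) = (3 - 2)*(-4) = 1*(-4) = -4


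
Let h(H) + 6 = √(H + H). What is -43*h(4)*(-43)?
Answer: -11094 + 3698*√2 ≈ -5864.2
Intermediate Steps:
h(H) = -6 + √2*√H (h(H) = -6 + √(H + H) = -6 + √(2*H) = -6 + √2*√H)
-43*h(4)*(-43) = -43*(-6 + √2*√4)*(-43) = -43*(-6 + √2*2)*(-43) = -43*(-6 + 2*√2)*(-43) = (258 - 86*√2)*(-43) = -11094 + 3698*√2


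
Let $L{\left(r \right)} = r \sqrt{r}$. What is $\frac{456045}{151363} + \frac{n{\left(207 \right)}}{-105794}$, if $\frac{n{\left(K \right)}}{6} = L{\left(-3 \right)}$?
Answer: $\frac{456045}{151363} + \frac{9 i \sqrt{3}}{52897} \approx 3.0129 + 0.00029469 i$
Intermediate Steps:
$L{\left(r \right)} = r^{\frac{3}{2}}$
$n{\left(K \right)} = - 18 i \sqrt{3}$ ($n{\left(K \right)} = 6 \left(-3\right)^{\frac{3}{2}} = 6 \left(- 3 i \sqrt{3}\right) = - 18 i \sqrt{3}$)
$\frac{456045}{151363} + \frac{n{\left(207 \right)}}{-105794} = \frac{456045}{151363} + \frac{\left(-18\right) i \sqrt{3}}{-105794} = 456045 \cdot \frac{1}{151363} + - 18 i \sqrt{3} \left(- \frac{1}{105794}\right) = \frac{456045}{151363} + \frac{9 i \sqrt{3}}{52897}$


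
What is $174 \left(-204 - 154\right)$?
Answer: $-62292$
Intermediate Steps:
$174 \left(-204 - 154\right) = 174 \left(-358\right) = -62292$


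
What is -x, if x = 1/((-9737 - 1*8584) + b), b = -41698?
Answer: 1/60019 ≈ 1.6661e-5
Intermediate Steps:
x = -1/60019 (x = 1/((-9737 - 1*8584) - 41698) = 1/((-9737 - 8584) - 41698) = 1/(-18321 - 41698) = 1/(-60019) = -1/60019 ≈ -1.6661e-5)
-x = -1*(-1/60019) = 1/60019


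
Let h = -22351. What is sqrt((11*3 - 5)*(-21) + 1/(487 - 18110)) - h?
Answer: 22351 + 5*I*sqrt(7304610139)/17623 ≈ 22351.0 + 24.249*I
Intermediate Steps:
sqrt((11*3 - 5)*(-21) + 1/(487 - 18110)) - h = sqrt((11*3 - 5)*(-21) + 1/(487 - 18110)) - 1*(-22351) = sqrt((33 - 5)*(-21) + 1/(-17623)) + 22351 = sqrt(28*(-21) - 1/17623) + 22351 = sqrt(-588 - 1/17623) + 22351 = sqrt(-10362325/17623) + 22351 = 5*I*sqrt(7304610139)/17623 + 22351 = 22351 + 5*I*sqrt(7304610139)/17623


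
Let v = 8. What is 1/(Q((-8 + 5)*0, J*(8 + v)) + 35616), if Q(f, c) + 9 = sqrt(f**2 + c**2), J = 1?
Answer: 1/35623 ≈ 2.8072e-5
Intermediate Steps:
Q(f, c) = -9 + sqrt(c**2 + f**2) (Q(f, c) = -9 + sqrt(f**2 + c**2) = -9 + sqrt(c**2 + f**2))
1/(Q((-8 + 5)*0, J*(8 + v)) + 35616) = 1/((-9 + sqrt((1*(8 + 8))**2 + ((-8 + 5)*0)**2)) + 35616) = 1/((-9 + sqrt((1*16)**2 + (-3*0)**2)) + 35616) = 1/((-9 + sqrt(16**2 + 0**2)) + 35616) = 1/((-9 + sqrt(256 + 0)) + 35616) = 1/((-9 + sqrt(256)) + 35616) = 1/((-9 + 16) + 35616) = 1/(7 + 35616) = 1/35623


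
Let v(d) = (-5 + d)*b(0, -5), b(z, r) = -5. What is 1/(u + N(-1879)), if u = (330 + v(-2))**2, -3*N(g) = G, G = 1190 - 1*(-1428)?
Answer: 3/397057 ≈ 7.5556e-6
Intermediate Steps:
G = 2618 (G = 1190 + 1428 = 2618)
N(g) = -2618/3 (N(g) = -1/3*2618 = -2618/3)
v(d) = 25 - 5*d (v(d) = (-5 + d)*(-5) = 25 - 5*d)
u = 133225 (u = (330 + (25 - 5*(-2)))**2 = (330 + (25 + 10))**2 = (330 + 35)**2 = 365**2 = 133225)
1/(u + N(-1879)) = 1/(133225 - 2618/3) = 1/(397057/3) = 3/397057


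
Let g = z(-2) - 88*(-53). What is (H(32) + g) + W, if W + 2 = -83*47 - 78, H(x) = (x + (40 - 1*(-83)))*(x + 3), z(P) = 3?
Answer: 6111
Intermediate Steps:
H(x) = (3 + x)*(123 + x) (H(x) = (x + (40 + 83))*(3 + x) = (x + 123)*(3 + x) = (123 + x)*(3 + x) = (3 + x)*(123 + x))
W = -3981 (W = -2 + (-83*47 - 78) = -2 + (-3901 - 78) = -2 - 3979 = -3981)
g = 4667 (g = 3 - 88*(-53) = 3 + 4664 = 4667)
(H(32) + g) + W = ((369 + 32² + 126*32) + 4667) - 3981 = ((369 + 1024 + 4032) + 4667) - 3981 = (5425 + 4667) - 3981 = 10092 - 3981 = 6111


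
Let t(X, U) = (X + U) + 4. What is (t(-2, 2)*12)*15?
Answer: 720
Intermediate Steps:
t(X, U) = 4 + U + X (t(X, U) = (U + X) + 4 = 4 + U + X)
(t(-2, 2)*12)*15 = ((4 + 2 - 2)*12)*15 = (4*12)*15 = 48*15 = 720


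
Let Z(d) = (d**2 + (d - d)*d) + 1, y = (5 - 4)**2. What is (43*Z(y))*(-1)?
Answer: -86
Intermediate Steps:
y = 1 (y = 1**2 = 1)
Z(d) = 1 + d**2 (Z(d) = (d**2 + 0*d) + 1 = (d**2 + 0) + 1 = d**2 + 1 = 1 + d**2)
(43*Z(y))*(-1) = (43*(1 + 1**2))*(-1) = (43*(1 + 1))*(-1) = (43*2)*(-1) = 86*(-1) = -86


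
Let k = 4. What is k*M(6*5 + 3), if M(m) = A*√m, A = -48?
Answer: -192*√33 ≈ -1103.0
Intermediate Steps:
M(m) = -48*√m
k*M(6*5 + 3) = 4*(-48*√(6*5 + 3)) = 4*(-48*√(30 + 3)) = 4*(-48*√33) = -192*√33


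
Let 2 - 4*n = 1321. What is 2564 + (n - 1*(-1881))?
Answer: 16461/4 ≈ 4115.3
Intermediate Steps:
n = -1319/4 (n = 1/2 - 1/4*1321 = 1/2 - 1321/4 = -1319/4 ≈ -329.75)
2564 + (n - 1*(-1881)) = 2564 + (-1319/4 - 1*(-1881)) = 2564 + (-1319/4 + 1881) = 2564 + 6205/4 = 16461/4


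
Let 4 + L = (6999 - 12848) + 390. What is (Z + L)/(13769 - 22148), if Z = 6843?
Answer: -460/2793 ≈ -0.16470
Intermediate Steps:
L = -5463 (L = -4 + ((6999 - 12848) + 390) = -4 + (-5849 + 390) = -4 - 5459 = -5463)
(Z + L)/(13769 - 22148) = (6843 - 5463)/(13769 - 22148) = 1380/(-8379) = 1380*(-1/8379) = -460/2793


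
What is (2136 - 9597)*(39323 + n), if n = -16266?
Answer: -172028277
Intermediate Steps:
(2136 - 9597)*(39323 + n) = (2136 - 9597)*(39323 - 16266) = -7461*23057 = -172028277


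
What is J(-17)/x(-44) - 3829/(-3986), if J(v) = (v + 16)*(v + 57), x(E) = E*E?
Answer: 226672/241153 ≈ 0.93995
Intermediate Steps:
x(E) = E²
J(v) = (16 + v)*(57 + v)
J(-17)/x(-44) - 3829/(-3986) = (912 + (-17)² + 73*(-17))/((-44)²) - 3829/(-3986) = (912 + 289 - 1241)/1936 - 3829*(-1/3986) = -40*1/1936 + 3829/3986 = -5/242 + 3829/3986 = 226672/241153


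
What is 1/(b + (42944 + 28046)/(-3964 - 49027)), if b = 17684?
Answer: 52991/937021854 ≈ 5.6553e-5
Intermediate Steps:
1/(b + (42944 + 28046)/(-3964 - 49027)) = 1/(17684 + (42944 + 28046)/(-3964 - 49027)) = 1/(17684 + 70990/(-52991)) = 1/(17684 + 70990*(-1/52991)) = 1/(17684 - 70990/52991) = 1/(937021854/52991) = 52991/937021854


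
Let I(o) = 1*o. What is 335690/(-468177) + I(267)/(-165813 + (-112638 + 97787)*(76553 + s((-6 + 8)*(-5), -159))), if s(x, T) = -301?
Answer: -380197336921109/530249903434905 ≈ -0.71702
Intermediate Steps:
I(o) = o
335690/(-468177) + I(267)/(-165813 + (-112638 + 97787)*(76553 + s((-6 + 8)*(-5), -159))) = 335690/(-468177) + 267/(-165813 + (-112638 + 97787)*(76553 - 301)) = 335690*(-1/468177) + 267/(-165813 - 14851*76252) = -335690/468177 + 267/(-165813 - 1132418452) = -335690/468177 + 267/(-1132584265) = -335690/468177 + 267*(-1/1132584265) = -335690/468177 - 267/1132584265 = -380197336921109/530249903434905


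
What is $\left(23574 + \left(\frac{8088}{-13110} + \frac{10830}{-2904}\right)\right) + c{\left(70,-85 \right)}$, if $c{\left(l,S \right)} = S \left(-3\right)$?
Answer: $\frac{25195524303}{1057540} \approx 23825.0$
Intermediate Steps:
$c{\left(l,S \right)} = - 3 S$
$\left(23574 + \left(\frac{8088}{-13110} + \frac{10830}{-2904}\right)\right) + c{\left(70,-85 \right)} = \left(23574 + \left(\frac{8088}{-13110} + \frac{10830}{-2904}\right)\right) - -255 = \left(23574 + \left(8088 \left(- \frac{1}{13110}\right) + 10830 \left(- \frac{1}{2904}\right)\right)\right) + 255 = \left(23574 - \frac{4596357}{1057540}\right) + 255 = \frac{24925851603}{1057540} + 255 = \frac{25195524303}{1057540}$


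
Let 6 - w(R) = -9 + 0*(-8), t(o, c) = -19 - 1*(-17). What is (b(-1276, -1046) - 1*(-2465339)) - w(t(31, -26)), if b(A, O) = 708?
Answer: 2466032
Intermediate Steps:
t(o, c) = -2 (t(o, c) = -19 + 17 = -2)
w(R) = 15 (w(R) = 6 - (-9 + 0*(-8)) = 6 - (-9 + 0) = 6 - 1*(-9) = 6 + 9 = 15)
(b(-1276, -1046) - 1*(-2465339)) - w(t(31, -26)) = (708 - 1*(-2465339)) - 1*15 = (708 + 2465339) - 15 = 2466047 - 15 = 2466032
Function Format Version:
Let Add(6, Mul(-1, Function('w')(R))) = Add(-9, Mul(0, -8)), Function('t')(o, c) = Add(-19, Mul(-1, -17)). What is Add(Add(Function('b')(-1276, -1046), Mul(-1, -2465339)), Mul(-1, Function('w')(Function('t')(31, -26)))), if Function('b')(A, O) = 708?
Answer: 2466032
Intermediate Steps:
Function('t')(o, c) = -2 (Function('t')(o, c) = Add(-19, 17) = -2)
Function('w')(R) = 15 (Function('w')(R) = Add(6, Mul(-1, Add(-9, Mul(0, -8)))) = Add(6, Mul(-1, Add(-9, 0))) = Add(6, Mul(-1, -9)) = Add(6, 9) = 15)
Add(Add(Function('b')(-1276, -1046), Mul(-1, -2465339)), Mul(-1, Function('w')(Function('t')(31, -26)))) = Add(Add(708, Mul(-1, -2465339)), Mul(-1, 15)) = Add(Add(708, 2465339), -15) = Add(2466047, -15) = 2466032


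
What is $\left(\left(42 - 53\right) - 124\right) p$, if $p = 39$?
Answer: $-5265$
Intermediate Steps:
$\left(\left(42 - 53\right) - 124\right) p = \left(\left(42 - 53\right) - 124\right) 39 = \left(-11 - 124\right) 39 = \left(-135\right) 39 = -5265$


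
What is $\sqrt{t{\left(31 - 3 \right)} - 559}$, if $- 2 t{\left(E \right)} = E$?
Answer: $i \sqrt{573} \approx 23.937 i$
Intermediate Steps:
$t{\left(E \right)} = - \frac{E}{2}$
$\sqrt{t{\left(31 - 3 \right)} - 559} = \sqrt{- \frac{31 - 3}{2} - 559} = \sqrt{\left(- \frac{1}{2}\right) 28 - 559} = \sqrt{-14 - 559} = \sqrt{-573} = i \sqrt{573}$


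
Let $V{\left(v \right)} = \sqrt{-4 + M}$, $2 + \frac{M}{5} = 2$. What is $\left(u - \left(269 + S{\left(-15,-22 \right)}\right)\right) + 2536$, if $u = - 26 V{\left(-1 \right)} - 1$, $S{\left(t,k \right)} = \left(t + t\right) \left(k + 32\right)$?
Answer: $2566 - 52 i \approx 2566.0 - 52.0 i$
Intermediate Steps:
$M = 0$ ($M = -10 + 5 \cdot 2 = -10 + 10 = 0$)
$V{\left(v \right)} = 2 i$ ($V{\left(v \right)} = \sqrt{-4 + 0} = \sqrt{-4} = 2 i$)
$S{\left(t,k \right)} = 2 t \left(32 + k\right)$
$u = -1 - 52 i$ ($u = - 26 \cdot 2 i - 1 = - 52 i - 1 = -1 - 52 i \approx -1.0 - 52.0 i$)
$\left(u - \left(269 + S{\left(-15,-22 \right)}\right)\right) + 2536 = \left(\left(-1 - 52 i\right) - \left(269 + 2 \left(-15\right) \left(32 - 22\right)\right)\right) + 2536 = \left(\left(-1 - 52 i\right) - \left(269 + 2 \left(-15\right) 10\right)\right) + 2536 = \left(\left(-1 - 52 i\right) - -31\right) + 2536 = \left(\left(-1 - 52 i\right) + \left(-269 + 300\right)\right) + 2536 = \left(\left(-1 - 52 i\right) + 31\right) + 2536 = \left(30 - 52 i\right) + 2536 = 2566 - 52 i$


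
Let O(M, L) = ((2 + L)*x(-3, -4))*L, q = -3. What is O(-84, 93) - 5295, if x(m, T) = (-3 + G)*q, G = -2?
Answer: 127230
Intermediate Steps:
x(m, T) = 15 (x(m, T) = (-3 - 2)*(-3) = -5*(-3) = 15)
O(M, L) = L*(30 + 15*L) (O(M, L) = ((2 + L)*15)*L = (30 + 15*L)*L = L*(30 + 15*L))
O(-84, 93) - 5295 = 15*93*(2 + 93) - 5295 = 15*93*95 - 5295 = 132525 - 5295 = 127230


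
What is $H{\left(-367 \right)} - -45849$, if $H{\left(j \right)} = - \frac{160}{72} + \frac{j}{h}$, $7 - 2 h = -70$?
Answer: $\frac{31765211}{693} \approx 45837.0$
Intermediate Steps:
$h = \frac{77}{2}$ ($h = \frac{7}{2} - -35 = \frac{7}{2} + 35 = \frac{77}{2} \approx 38.5$)
$H{\left(j \right)} = - \frac{20}{9} + \frac{2 j}{77}$ ($H{\left(j \right)} = - \frac{160}{72} + \frac{j}{\frac{77}{2}} = \left(-160\right) \frac{1}{72} + j \frac{2}{77} = - \frac{20}{9} + \frac{2 j}{77}$)
$H{\left(-367 \right)} - -45849 = \left(- \frac{20}{9} + \frac{2}{77} \left(-367\right)\right) - -45849 = \left(- \frac{20}{9} - \frac{734}{77}\right) + 45849 = - \frac{8146}{693} + 45849 = \frac{31765211}{693}$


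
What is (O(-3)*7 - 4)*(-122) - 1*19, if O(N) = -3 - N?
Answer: 469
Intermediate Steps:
(O(-3)*7 - 4)*(-122) - 1*19 = ((-3 - 1*(-3))*7 - 4)*(-122) - 1*19 = ((-3 + 3)*7 - 4)*(-122) - 19 = (0*7 - 4)*(-122) - 19 = (0 - 4)*(-122) - 19 = -4*(-122) - 19 = 488 - 19 = 469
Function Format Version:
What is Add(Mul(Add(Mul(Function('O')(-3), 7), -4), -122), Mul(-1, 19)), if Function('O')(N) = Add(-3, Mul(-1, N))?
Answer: 469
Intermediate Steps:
Add(Mul(Add(Mul(Function('O')(-3), 7), -4), -122), Mul(-1, 19)) = Add(Mul(Add(Mul(Add(-3, Mul(-1, -3)), 7), -4), -122), Mul(-1, 19)) = Add(Mul(Add(Mul(Add(-3, 3), 7), -4), -122), -19) = Add(Mul(Add(Mul(0, 7), -4), -122), -19) = Add(Mul(Add(0, -4), -122), -19) = Add(Mul(-4, -122), -19) = Add(488, -19) = 469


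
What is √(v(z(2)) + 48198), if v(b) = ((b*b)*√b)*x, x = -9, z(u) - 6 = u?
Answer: √(48198 - 1152*√2) ≈ 215.80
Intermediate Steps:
z(u) = 6 + u
v(b) = -9*b^(5/2) (v(b) = ((b*b)*√b)*(-9) = (b²*√b)*(-9) = b^(5/2)*(-9) = -9*b^(5/2))
√(v(z(2)) + 48198) = √(-9*(6 + 2)^(5/2) + 48198) = √(-1152*√2 + 48198) = √(48198 - 1152*√2)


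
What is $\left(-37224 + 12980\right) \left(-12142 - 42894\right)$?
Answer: $1334292784$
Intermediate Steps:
$\left(-37224 + 12980\right) \left(-12142 - 42894\right) = \left(-24244\right) \left(-55036\right) = 1334292784$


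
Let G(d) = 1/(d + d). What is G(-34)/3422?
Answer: -1/232696 ≈ -4.2974e-6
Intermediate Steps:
G(d) = 1/(2*d)
G(-34)/3422 = ((½)/(-34))/3422 = ((½)*(-1/34))*(1/3422) = -1/68*1/3422 = -1/232696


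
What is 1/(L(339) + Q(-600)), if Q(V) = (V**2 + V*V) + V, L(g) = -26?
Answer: 1/719374 ≈ 1.3901e-6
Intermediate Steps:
Q(V) = V + 2*V**2 (Q(V) = (V**2 + V**2) + V = 2*V**2 + V = V + 2*V**2)
1/(L(339) + Q(-600)) = 1/(-26 - 600*(1 + 2*(-600))) = 1/(-26 - 600*(1 - 1200)) = 1/(-26 - 600*(-1199)) = 1/(-26 + 719400) = 1/719374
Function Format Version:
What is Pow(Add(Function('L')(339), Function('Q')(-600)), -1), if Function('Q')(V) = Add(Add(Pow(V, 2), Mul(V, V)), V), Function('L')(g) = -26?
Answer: Rational(1, 719374) ≈ 1.3901e-6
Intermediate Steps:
Function('Q')(V) = Add(V, Mul(2, Pow(V, 2))) (Function('Q')(V) = Add(Add(Pow(V, 2), Pow(V, 2)), V) = Add(Mul(2, Pow(V, 2)), V) = Add(V, Mul(2, Pow(V, 2))))
Pow(Add(Function('L')(339), Function('Q')(-600)), -1) = Pow(Add(-26, Mul(-600, Add(1, Mul(2, -600)))), -1) = Pow(Add(-26, Mul(-600, Add(1, -1200))), -1) = Pow(Add(-26, Mul(-600, -1199)), -1) = Pow(Add(-26, 719400), -1) = Pow(719374, -1) = Rational(1, 719374)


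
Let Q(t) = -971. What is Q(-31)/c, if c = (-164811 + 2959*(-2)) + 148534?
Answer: 971/22195 ≈ 0.043749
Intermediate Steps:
c = -22195 (c = (-164811 - 5918) + 148534 = -170729 + 148534 = -22195)
Q(-31)/c = -971/(-22195) = -971*(-1/22195) = 971/22195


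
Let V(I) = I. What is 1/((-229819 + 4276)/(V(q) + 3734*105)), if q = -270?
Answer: -130600/75181 ≈ -1.7371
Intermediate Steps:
1/((-229819 + 4276)/(V(q) + 3734*105)) = 1/((-229819 + 4276)/(-270 + 3734*105)) = 1/(-225543/(-270 + 392070)) = 1/(-225543/391800) = 1/(-225543*1/391800) = 1/(-75181/130600) = -130600/75181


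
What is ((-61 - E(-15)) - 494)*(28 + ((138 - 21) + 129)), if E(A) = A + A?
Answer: -143850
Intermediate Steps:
E(A) = 2*A
((-61 - E(-15)) - 494)*(28 + ((138 - 21) + 129)) = ((-61 - 2*(-15)) - 494)*(28 + ((138 - 21) + 129)) = ((-61 - 1*(-30)) - 494)*(28 + (117 + 129)) = ((-61 + 30) - 494)*(28 + 246) = (-31 - 494)*274 = -525*274 = -143850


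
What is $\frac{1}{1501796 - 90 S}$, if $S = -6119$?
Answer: $\frac{1}{2052506} \approx 4.8721 \cdot 10^{-7}$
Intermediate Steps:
$\frac{1}{1501796 - 90 S} = \frac{1}{1501796 - -550710} = \frac{1}{1501796 + 550710} = \frac{1}{2052506}$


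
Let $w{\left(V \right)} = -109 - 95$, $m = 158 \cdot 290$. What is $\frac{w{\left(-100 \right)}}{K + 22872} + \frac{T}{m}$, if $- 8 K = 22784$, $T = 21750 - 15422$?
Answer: $\frac{7335287}{57343730} \approx 0.12792$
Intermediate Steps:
$T = 6328$
$K = -2848$ ($K = \left(- \frac{1}{8}\right) 22784 = -2848$)
$m = 45820$
$w{\left(V \right)} = -204$
$\frac{w{\left(-100 \right)}}{K + 22872} + \frac{T}{m} = - \frac{204}{-2848 + 22872} + \frac{6328}{45820} = - \frac{204}{20024} + 6328 \cdot \frac{1}{45820} = \left(-204\right) \frac{1}{20024} + \frac{1582}{11455} = - \frac{51}{5006} + \frac{1582}{11455} = \frac{7335287}{57343730}$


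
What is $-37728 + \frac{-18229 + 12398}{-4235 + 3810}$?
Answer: $- \frac{942857}{25} \approx -37714.0$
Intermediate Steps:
$-37728 + \frac{-18229 + 12398}{-4235 + 3810} = -37728 - \frac{5831}{-425} = -37728 - - \frac{343}{25} = -37728 + \frac{343}{25} = - \frac{942857}{25}$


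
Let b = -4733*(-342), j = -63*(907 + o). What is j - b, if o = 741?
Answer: -1722510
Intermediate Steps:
j = -103824 (j = -63*(907 + 741) = -63*1648 = -103824)
b = 1618686
j - b = -103824 - 1*1618686 = -103824 - 1618686 = -1722510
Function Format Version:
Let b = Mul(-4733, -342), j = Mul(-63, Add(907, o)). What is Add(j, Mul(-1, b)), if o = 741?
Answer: -1722510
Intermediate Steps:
j = -103824 (j = Mul(-63, Add(907, 741)) = Mul(-63, 1648) = -103824)
b = 1618686
Add(j, Mul(-1, b)) = Add(-103824, Mul(-1, 1618686)) = Add(-103824, -1618686) = -1722510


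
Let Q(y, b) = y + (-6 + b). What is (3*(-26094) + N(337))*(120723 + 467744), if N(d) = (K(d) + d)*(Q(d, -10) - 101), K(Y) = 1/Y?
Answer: -821284553078/337 ≈ -2.4370e+9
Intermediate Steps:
Q(y, b) = -6 + b + y
N(d) = (-117 + d)*(d + 1/d) (N(d) = (1/d + d)*((-6 - 10 + d) - 101) = (d + 1/d)*((-16 + d) - 101) = (d + 1/d)*(-117 + d) = (-117 + d)*(d + 1/d))
(3*(-26094) + N(337))*(120723 + 467744) = (3*(-26094) + (-117 + 337 + 337²*(-117 + 337))/337)*(120723 + 467744) = (-78282 + (-117 + 337 + 113569*220)/337)*588467 = (-78282 + (-117 + 337 + 24985180)/337)*588467 = (-78282 + (1/337)*24985400)*588467 = (-78282 + 24985400/337)*588467 = -1395634/337*588467 = -821284553078/337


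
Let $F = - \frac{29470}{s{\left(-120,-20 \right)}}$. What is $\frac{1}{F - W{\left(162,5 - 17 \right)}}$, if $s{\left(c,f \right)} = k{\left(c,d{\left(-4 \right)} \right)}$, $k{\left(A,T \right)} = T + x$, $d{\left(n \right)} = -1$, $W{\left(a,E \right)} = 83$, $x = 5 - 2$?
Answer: $- \frac{1}{14818} \approx -6.7485 \cdot 10^{-5}$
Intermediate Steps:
$x = 3$ ($x = 5 - 2 = 3$)
$k{\left(A,T \right)} = 3 + T$ ($k{\left(A,T \right)} = T + 3 = 3 + T$)
$s{\left(c,f \right)} = 2$ ($s{\left(c,f \right)} = 3 - 1 = 2$)
$F = -14735$ ($F = - \frac{29470}{2} = \left(-29470\right) \frac{1}{2} = -14735$)
$\frac{1}{F - W{\left(162,5 - 17 \right)}} = \frac{1}{-14735 - 83} = \frac{1}{-14818} = - \frac{1}{14818}$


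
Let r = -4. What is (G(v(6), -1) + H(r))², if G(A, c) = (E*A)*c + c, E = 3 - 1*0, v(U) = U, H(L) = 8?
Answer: 121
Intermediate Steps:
E = 3 (E = 3 + 0 = 3)
G(A, c) = c + 3*A*c (G(A, c) = (3*A)*c + c = 3*A*c + c = c + 3*A*c)
(G(v(6), -1) + H(r))² = (-(1 + 3*6) + 8)² = (-(1 + 18) + 8)² = (-1*19 + 8)² = (-19 + 8)² = (-11)² = 121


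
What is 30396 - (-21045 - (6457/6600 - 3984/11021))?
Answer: 340162835527/6612600 ≈ 51442.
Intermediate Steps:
30396 - (-21045 - (6457/6600 - 3984/11021)) = 30396 - (-21045 - (6457*(1/6600) - 3984*1/11021)) = 30396 - (-21045 - (587/600 - 3984/11021)) = 30396 - (-21045 - 1*4078927/6612600) = 30396 - (-21045 - 4078927/6612600) = 30396 - 1*(-139166245927/6612600) = 30396 + 139166245927/6612600 = 340162835527/6612600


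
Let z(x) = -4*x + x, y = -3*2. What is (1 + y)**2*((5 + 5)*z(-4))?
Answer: 3000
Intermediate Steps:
y = -6
z(x) = -3*x
(1 + y)**2*((5 + 5)*z(-4)) = (1 - 6)**2*((5 + 5)*(-3*(-4))) = (-5)**2*(10*12) = 25*120 = 3000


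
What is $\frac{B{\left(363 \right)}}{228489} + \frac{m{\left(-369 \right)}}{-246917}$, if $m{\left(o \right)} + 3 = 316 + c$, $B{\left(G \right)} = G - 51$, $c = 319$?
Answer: $- \frac{22455648}{18805939471} \approx -0.0011941$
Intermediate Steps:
$B{\left(G \right)} = -51 + G$
$m{\left(o \right)} = 632$ ($m{\left(o \right)} = -3 + \left(316 + 319\right) = -3 + 635 = 632$)
$\frac{B{\left(363 \right)}}{228489} + \frac{m{\left(-369 \right)}}{-246917} = \frac{-51 + 363}{228489} + \frac{632}{-246917} = 312 \cdot \frac{1}{228489} + 632 \left(- \frac{1}{246917}\right) = \frac{104}{76163} - \frac{632}{246917} = - \frac{22455648}{18805939471}$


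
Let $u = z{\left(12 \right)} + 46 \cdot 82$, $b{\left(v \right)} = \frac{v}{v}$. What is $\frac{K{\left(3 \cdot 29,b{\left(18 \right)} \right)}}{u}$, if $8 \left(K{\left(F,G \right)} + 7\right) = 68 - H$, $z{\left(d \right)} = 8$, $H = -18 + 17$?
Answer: $\frac{13}{30240} \approx 0.00042989$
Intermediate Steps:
$H = -1$
$b{\left(v \right)} = 1$
$K{\left(F,G \right)} = \frac{13}{8}$ ($K{\left(F,G \right)} = -7 + \frac{68 - -1}{8} = -7 + \frac{68 + 1}{8} = -7 + \frac{1}{8} \cdot 69 = -7 + \frac{69}{8} = \frac{13}{8}$)
$u = 3780$ ($u = 8 + 46 \cdot 82 = 8 + 3772 = 3780$)
$\frac{K{\left(3 \cdot 29,b{\left(18 \right)} \right)}}{u} = \frac{13}{8 \cdot 3780} = \frac{13}{8} \cdot \frac{1}{3780} = \frac{13}{30240}$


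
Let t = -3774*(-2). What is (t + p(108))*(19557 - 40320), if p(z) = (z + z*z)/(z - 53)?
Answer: -8863973856/55 ≈ -1.6116e+8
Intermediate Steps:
t = 7548
p(z) = (z + z²)/(-53 + z)
(t + p(108))*(19557 - 40320) = (7548 + 108*(1 + 108)/(-53 + 108))*(19557 - 40320) = (7548 + 108*109/55)*(-20763) = (7548 + 108*(1/55)*109)*(-20763) = (7548 + 11772/55)*(-20763) = (426912/55)*(-20763) = -8863973856/55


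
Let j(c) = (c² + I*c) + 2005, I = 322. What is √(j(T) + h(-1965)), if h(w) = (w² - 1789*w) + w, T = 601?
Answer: √7931373 ≈ 2816.3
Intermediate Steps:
h(w) = w² - 1788*w
j(c) = 2005 + c² + 322*c (j(c) = (c² + 322*c) + 2005 = 2005 + c² + 322*c)
√(j(T) + h(-1965)) = √((2005 + 601² + 322*601) - 1965*(-1788 - 1965)) = √((2005 + 361201 + 193522) - 1965*(-3753)) = √(556728 + 7374645) = √7931373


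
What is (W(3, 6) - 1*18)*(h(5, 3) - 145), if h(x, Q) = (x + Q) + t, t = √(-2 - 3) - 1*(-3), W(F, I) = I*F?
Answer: 0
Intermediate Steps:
W(F, I) = F*I
t = 3 + I*√5 (t = √(-5) + 3 = I*√5 + 3 = 3 + I*√5 ≈ 3.0 + 2.2361*I)
h(x, Q) = 3 + Q + x + I*√5 (h(x, Q) = (x + Q) + (3 + I*√5) = (Q + x) + (3 + I*√5) = 3 + Q + x + I*√5)
(W(3, 6) - 1*18)*(h(5, 3) - 145) = (3*6 - 1*18)*((3 + 3 + 5 + I*√5) - 145) = (18 - 18)*((11 + I*√5) - 145) = 0*(-134 + I*√5) = 0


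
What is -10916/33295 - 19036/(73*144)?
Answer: -187138153/87499260 ≈ -2.1387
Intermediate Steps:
-10916/33295 - 19036/(73*144) = -10916*1/33295 - 19036/10512 = -10916/33295 - 19036*1/10512 = -10916/33295 - 4759/2628 = -187138153/87499260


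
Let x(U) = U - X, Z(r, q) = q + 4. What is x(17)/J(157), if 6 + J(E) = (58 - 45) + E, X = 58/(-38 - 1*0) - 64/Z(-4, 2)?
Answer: 416/2337 ≈ 0.17801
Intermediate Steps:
Z(r, q) = 4 + q
X = -695/57 (X = 58/(-38 - 1*0) - 64/(4 + 2) = 58/(-38 + 0) - 64/6 = 58/(-38) - 64*1/6 = 58*(-1/38) - 32/3 = -29/19 - 32/3 = -695/57 ≈ -12.193)
J(E) = 7 + E (J(E) = -6 + ((58 - 45) + E) = -6 + (13 + E) = 7 + E)
x(U) = 695/57 + U (x(U) = U - 1*(-695/57) = U + 695/57 = 695/57 + U)
x(17)/J(157) = (695/57 + 17)/(7 + 157) = (1664/57)/164 = (1664/57)*(1/164) = 416/2337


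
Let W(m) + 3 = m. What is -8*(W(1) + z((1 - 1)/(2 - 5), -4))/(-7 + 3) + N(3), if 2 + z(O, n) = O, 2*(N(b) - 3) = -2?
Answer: -6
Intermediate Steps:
W(m) = -3 + m
N(b) = 2 (N(b) = 3 + (½)*(-2) = 3 - 1 = 2)
z(O, n) = -2 + O
-8*(W(1) + z((1 - 1)/(2 - 5), -4))/(-7 + 3) + N(3) = -8*((-3 + 1) + (-2 + (1 - 1)/(2 - 5)))/(-7 + 3) + 2 = -8*(-2 + (-2 + 0/(-3)))/(-4) + 2 = -8*(-2 + (-2 + 0*(-⅓)))*(-1)/4 + 2 = -8*(-2 + (-2 + 0))*(-1)/4 + 2 = -8*(-2 - 2)*(-1)/4 + 2 = -(-32)*(-1)/4 + 2 = -8*1 + 2 = -8 + 2 = -6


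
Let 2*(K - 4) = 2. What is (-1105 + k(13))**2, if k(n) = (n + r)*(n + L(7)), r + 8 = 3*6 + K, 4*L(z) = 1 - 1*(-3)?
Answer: 508369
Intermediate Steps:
K = 5 (K = 4 + (1/2)*2 = 4 + 1 = 5)
L(z) = 1 (L(z) = (1 - 1*(-3))/4 = (1 + 3)/4 = (1/4)*4 = 1)
r = 15 (r = -8 + (3*6 + 5) = -8 + (18 + 5) = -8 + 23 = 15)
k(n) = (1 + n)*(15 + n) (k(n) = (n + 15)*(n + 1) = (15 + n)*(1 + n) = (1 + n)*(15 + n))
(-1105 + k(13))**2 = (-1105 + (15 + 13**2 + 16*13))**2 = (-1105 + (15 + 169 + 208))**2 = (-1105 + 392)**2 = (-713)**2 = 508369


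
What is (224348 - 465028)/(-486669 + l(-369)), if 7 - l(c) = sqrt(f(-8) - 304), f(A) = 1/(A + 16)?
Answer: 85185316480/172247201853 - 43760*I*sqrt(4862)/172247201853 ≈ 0.49455 - 1.7715e-5*I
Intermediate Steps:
f(A) = 1/(16 + A)
l(c) = 7 - I*sqrt(4862)/4 (l(c) = 7 - sqrt(1/(16 - 8) - 304) = 7 - sqrt(1/8 - 304) = 7 - sqrt(-2431/8) = 7 - I*sqrt(4862)/4)
(224348 - 465028)/(-486669 + l(-369)) = (224348 - 465028)/(-486669 + (7 - I*sqrt(4862)/4)) = -240680/(-486662 - I*sqrt(4862)/4)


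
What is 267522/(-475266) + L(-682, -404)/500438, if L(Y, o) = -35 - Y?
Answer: -22261779589/39640194418 ≈ -0.56160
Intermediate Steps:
267522/(-475266) + L(-682, -404)/500438 = 267522/(-475266) + (-35 - 1*(-682))/500438 = 267522*(-1/475266) + (-35 + 682)*(1/500438) = -44587/79211 + 647*(1/500438) = -44587/79211 + 647/500438 = -22261779589/39640194418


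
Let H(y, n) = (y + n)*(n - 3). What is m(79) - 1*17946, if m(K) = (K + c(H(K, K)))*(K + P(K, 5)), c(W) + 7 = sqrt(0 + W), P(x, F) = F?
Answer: -11898 + 168*sqrt(3002) ≈ -2693.2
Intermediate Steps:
H(y, n) = (-3 + n)*(n + y) (H(y, n) = (n + y)*(-3 + n) = (-3 + n)*(n + y))
c(W) = -7 + sqrt(W) (c(W) = -7 + sqrt(0 + W) = -7 + sqrt(W))
m(K) = (5 + K)*(-7 + K + sqrt(-6*K + 2*K**2)) (m(K) = (K + (-7 + sqrt(K**2 - 3*K - 3*K + K*K)))*(K + 5) = (K + (-7 + sqrt(K**2 - 3*K - 3*K + K**2)))*(5 + K) = (K + (-7 + sqrt(-6*K + 2*K**2)))*(5 + K) = (-7 + K + sqrt(-6*K + 2*K**2))*(5 + K) = (5 + K)*(-7 + K + sqrt(-6*K + 2*K**2)))
m(79) - 1*17946 = (-35 + 79**2 - 2*79 + 5*sqrt(2)*sqrt(79*(-3 + 79)) + 79*sqrt(2)*sqrt(79*(-3 + 79))) - 1*17946 = (-35 + 6241 - 158 + 5*sqrt(2)*sqrt(79*76) + 79*sqrt(2)*sqrt(79*76)) - 17946 = (-35 + 6241 - 158 + 5*sqrt(2)*sqrt(6004) + 79*sqrt(2)*sqrt(6004)) - 17946 = (-35 + 6241 - 158 + 5*sqrt(2)*(2*sqrt(1501)) + 79*sqrt(2)*(2*sqrt(1501))) - 17946 = (-35 + 6241 - 158 + 10*sqrt(3002) + 158*sqrt(3002)) - 17946 = (6048 + 168*sqrt(3002)) - 17946 = -11898 + 168*sqrt(3002)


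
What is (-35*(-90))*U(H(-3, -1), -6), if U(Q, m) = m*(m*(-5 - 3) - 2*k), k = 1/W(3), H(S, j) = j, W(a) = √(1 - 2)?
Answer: -907200 - 37800*I ≈ -9.072e+5 - 37800.0*I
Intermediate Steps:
W(a) = I (W(a) = √(-1) = I)
k = -I (k = 1/I = -I ≈ -1.0*I)
U(Q, m) = m*(-8*m + 2*I) (U(Q, m) = m*(m*(-5 - 3) - (-2)*I) = m*(m*(-8) + 2*I) = m*(-8*m + 2*I))
(-35*(-90))*U(H(-3, -1), -6) = (-35*(-90))*(2*(-6)*(I - 4*(-6))) = 3150*(2*(-6)*(I + 24)) = 3150*(2*(-6)*(24 + I)) = 3150*(-288 - 12*I) = -907200 - 37800*I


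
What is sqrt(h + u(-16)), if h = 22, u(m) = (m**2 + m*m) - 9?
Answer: 5*sqrt(21) ≈ 22.913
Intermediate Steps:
u(m) = -9 + 2*m**2 (u(m) = (m**2 + m**2) - 9 = 2*m**2 - 9 = -9 + 2*m**2)
sqrt(h + u(-16)) = sqrt(22 + (-9 + 2*(-16)**2)) = sqrt(22 + (-9 + 2*256)) = sqrt(22 + (-9 + 512)) = sqrt(22 + 503) = sqrt(525) = 5*sqrt(21)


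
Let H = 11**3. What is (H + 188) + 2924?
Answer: 4443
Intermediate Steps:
H = 1331
(H + 188) + 2924 = (1331 + 188) + 2924 = 1519 + 2924 = 4443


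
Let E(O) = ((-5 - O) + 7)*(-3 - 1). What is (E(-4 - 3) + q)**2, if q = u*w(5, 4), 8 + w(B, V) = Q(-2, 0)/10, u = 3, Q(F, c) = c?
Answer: 3600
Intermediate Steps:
E(O) = -8 + 4*O (E(O) = (2 - O)*(-4) = -8 + 4*O)
w(B, V) = -8 (w(B, V) = -8 + 0/10 = -8 + 0*(1/10) = -8 + 0 = -8)
q = -24 (q = 3*(-8) = -24)
(E(-4 - 3) + q)**2 = ((-8 + 4*(-4 - 3)) - 24)**2 = ((-8 + 4*(-7)) - 24)**2 = ((-8 - 28) - 24)**2 = (-36 - 24)**2 = (-60)**2 = 3600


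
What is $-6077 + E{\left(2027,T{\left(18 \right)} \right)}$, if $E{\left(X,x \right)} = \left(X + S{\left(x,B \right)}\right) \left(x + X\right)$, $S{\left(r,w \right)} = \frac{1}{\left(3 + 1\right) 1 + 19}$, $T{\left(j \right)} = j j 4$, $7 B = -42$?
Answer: $\frac{154785135}{23} \approx 6.7298 \cdot 10^{6}$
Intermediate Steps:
$B = -6$ ($B = \frac{1}{7} \left(-42\right) = -6$)
$T{\left(j \right)} = 4 j^{2}$ ($T{\left(j \right)} = j^{2} \cdot 4 = 4 j^{2}$)
$S{\left(r,w \right)} = \frac{1}{23}$ ($S{\left(r,w \right)} = \frac{1}{4 \cdot 1 + 19} = \frac{1}{4 + 19} = \frac{1}{23}$)
$E{\left(X,x \right)} = \left(\frac{1}{23} + X\right) \left(X + x\right)$ ($E{\left(X,x \right)} = \left(X + \frac{1}{23}\right) \left(x + X\right) = \left(\frac{1}{23} + X\right) \left(X + x\right)$)
$-6077 + E{\left(2027,T{\left(18 \right)} \right)} = -6077 + \left(2027^{2} + \frac{1}{23} \cdot 2027 + \frac{4 \cdot 18^{2}}{23} + 2027 \cdot 4 \cdot 18^{2}\right) = -6077 + \left(4108729 + \frac{2027}{23} + \frac{4 \cdot 324}{23} + 2027 \cdot 4 \cdot 324\right) = -6077 + \left(4108729 + \frac{2027}{23} + \frac{1}{23} \cdot 1296 + 2027 \cdot 1296\right) = -6077 + \left(4108729 + \frac{2027}{23} + \frac{1296}{23} + 2626992\right) = -6077 + \frac{154924906}{23} = \frac{154785135}{23}$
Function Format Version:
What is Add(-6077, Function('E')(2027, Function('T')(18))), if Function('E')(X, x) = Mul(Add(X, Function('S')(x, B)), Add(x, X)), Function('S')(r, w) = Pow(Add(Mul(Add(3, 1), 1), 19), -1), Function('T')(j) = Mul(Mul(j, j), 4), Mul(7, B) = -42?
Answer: Rational(154785135, 23) ≈ 6.7298e+6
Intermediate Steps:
B = -6 (B = Mul(Rational(1, 7), -42) = -6)
Function('T')(j) = Mul(4, Pow(j, 2)) (Function('T')(j) = Mul(Pow(j, 2), 4) = Mul(4, Pow(j, 2)))
Function('S')(r, w) = Rational(1, 23) (Function('S')(r, w) = Pow(Add(Mul(4, 1), 19), -1) = Pow(Add(4, 19), -1) = Pow(23, -1) = Rational(1, 23))
Function('E')(X, x) = Mul(Add(Rational(1, 23), X), Add(X, x)) (Function('E')(X, x) = Mul(Add(X, Rational(1, 23)), Add(x, X)) = Mul(Add(Rational(1, 23), X), Add(X, x)))
Add(-6077, Function('E')(2027, Function('T')(18))) = Add(-6077, Add(Pow(2027, 2), Mul(Rational(1, 23), 2027), Mul(Rational(1, 23), Mul(4, Pow(18, 2))), Mul(2027, Mul(4, Pow(18, 2))))) = Add(-6077, Add(4108729, Rational(2027, 23), Mul(Rational(1, 23), Mul(4, 324)), Mul(2027, Mul(4, 324)))) = Add(-6077, Add(4108729, Rational(2027, 23), Mul(Rational(1, 23), 1296), Mul(2027, 1296))) = Add(-6077, Add(4108729, Rational(2027, 23), Rational(1296, 23), 2626992)) = Add(-6077, Rational(154924906, 23)) = Rational(154785135, 23)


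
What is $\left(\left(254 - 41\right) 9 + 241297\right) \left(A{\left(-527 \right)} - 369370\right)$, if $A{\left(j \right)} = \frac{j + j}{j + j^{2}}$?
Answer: $- \frac{23626856455554}{263} \approx -8.9836 \cdot 10^{10}$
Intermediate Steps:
$A{\left(j \right)} = \frac{2 j}{j + j^{2}}$
$\left(\left(254 - 41\right) 9 + 241297\right) \left(A{\left(-527 \right)} - 369370\right) = \left(\left(254 - 41\right) 9 + 241297\right) \left(\frac{2}{1 - 527} - 369370\right) = \left(213 \cdot 9 + 241297\right) \left(\frac{2}{-526} - 369370\right) = \left(1917 + 241297\right) \left(2 \left(- \frac{1}{526}\right) - 369370\right) = 243214 \left(- \frac{1}{263} - 369370\right) = 243214 \left(- \frac{97144311}{263}\right) = - \frac{23626856455554}{263}$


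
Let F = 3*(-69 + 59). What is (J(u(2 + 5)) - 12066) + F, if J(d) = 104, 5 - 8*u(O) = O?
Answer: -11992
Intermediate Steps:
u(O) = 5/8 - O/8
F = -30 (F = 3*(-10) = -30)
(J(u(2 + 5)) - 12066) + F = (104 - 12066) - 30 = -11962 - 30 = -11992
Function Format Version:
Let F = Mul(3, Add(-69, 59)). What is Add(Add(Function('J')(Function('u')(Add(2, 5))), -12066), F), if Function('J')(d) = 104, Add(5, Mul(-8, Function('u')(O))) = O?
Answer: -11992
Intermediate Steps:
Function('u')(O) = Add(Rational(5, 8), Mul(Rational(-1, 8), O))
F = -30 (F = Mul(3, -10) = -30)
Add(Add(Function('J')(Function('u')(Add(2, 5))), -12066), F) = Add(Add(104, -12066), -30) = Add(-11962, -30) = -11992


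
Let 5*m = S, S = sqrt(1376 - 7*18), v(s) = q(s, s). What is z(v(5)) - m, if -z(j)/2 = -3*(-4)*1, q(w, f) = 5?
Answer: -24 - 5*sqrt(2) ≈ -31.071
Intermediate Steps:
v(s) = 5
z(j) = -24 (z(j) = -2*(-3*(-4)) = -24)
S = 25*sqrt(2) (S = sqrt(1376 - 126) = sqrt(1250) = 25*sqrt(2) ≈ 35.355)
m = 5*sqrt(2) (m = (25*sqrt(2))/5 = 5*sqrt(2) ≈ 7.0711)
z(v(5)) - m = -24 - 5*sqrt(2)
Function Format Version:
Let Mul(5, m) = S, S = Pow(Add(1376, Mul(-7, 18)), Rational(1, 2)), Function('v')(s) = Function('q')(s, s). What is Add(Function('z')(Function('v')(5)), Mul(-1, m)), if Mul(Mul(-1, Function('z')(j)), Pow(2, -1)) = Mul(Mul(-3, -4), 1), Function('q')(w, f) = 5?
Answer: Add(-24, Mul(-5, Pow(2, Rational(1, 2)))) ≈ -31.071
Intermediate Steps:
Function('v')(s) = 5
Function('z')(j) = -24 (Function('z')(j) = Mul(-2, Mul(Mul(-3, -4), 1)) = Mul(-2, Mul(12, 1)) = Mul(-2, 12) = -24)
S = Mul(25, Pow(2, Rational(1, 2))) (S = Pow(Add(1376, -126), Rational(1, 2)) = Pow(1250, Rational(1, 2)) = Mul(25, Pow(2, Rational(1, 2))) ≈ 35.355)
m = Mul(5, Pow(2, Rational(1, 2))) (m = Mul(Rational(1, 5), Mul(25, Pow(2, Rational(1, 2)))) = Mul(5, Pow(2, Rational(1, 2))) ≈ 7.0711)
Add(Function('z')(Function('v')(5)), Mul(-1, m)) = Add(-24, Mul(-1, Mul(5, Pow(2, Rational(1, 2))))) = Add(-24, Mul(-5, Pow(2, Rational(1, 2))))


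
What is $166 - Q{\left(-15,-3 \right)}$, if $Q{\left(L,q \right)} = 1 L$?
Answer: $181$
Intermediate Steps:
$Q{\left(L,q \right)} = L$
$166 - Q{\left(-15,-3 \right)} = 166 - -15 = 166 + 15 = 181$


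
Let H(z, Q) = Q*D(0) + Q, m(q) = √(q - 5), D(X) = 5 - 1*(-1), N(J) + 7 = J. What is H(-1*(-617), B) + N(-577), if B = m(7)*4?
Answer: -584 + 28*√2 ≈ -544.40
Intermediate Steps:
N(J) = -7 + J
D(X) = 6 (D(X) = 5 + 1 = 6)
m(q) = √(-5 + q)
B = 4*√2 (B = √(-5 + 7)*4 = √2*4 = 4*√2 ≈ 5.6569)
H(z, Q) = 7*Q (H(z, Q) = Q*6 + Q = 6*Q + Q = 7*Q)
H(-1*(-617), B) + N(-577) = 7*(4*√2) + (-7 - 577) = 28*√2 - 584 = -584 + 28*√2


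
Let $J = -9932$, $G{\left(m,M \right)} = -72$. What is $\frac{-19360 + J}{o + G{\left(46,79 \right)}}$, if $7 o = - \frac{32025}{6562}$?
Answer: $\frac{64071368}{159013} \approx 402.93$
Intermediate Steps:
$o = - \frac{4575}{6562}$ ($o = \frac{\left(-32025\right) \frac{1}{6562}}{7} = \frac{1}{7} \left(- \frac{32025}{6562}\right) = - \frac{4575}{6562} \approx -0.6972$)
$\frac{-19360 + J}{o + G{\left(46,79 \right)}} = \frac{-19360 - 9932}{- \frac{4575}{6562} - 72} = - \frac{29292}{- \frac{477039}{6562}} = \left(-29292\right) \left(- \frac{6562}{477039}\right) = \frac{64071368}{159013}$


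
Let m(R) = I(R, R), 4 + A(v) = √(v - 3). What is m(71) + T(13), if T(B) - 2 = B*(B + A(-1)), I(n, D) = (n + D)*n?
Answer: 10201 + 26*I ≈ 10201.0 + 26.0*I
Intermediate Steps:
A(v) = -4 + √(-3 + v) (A(v) = -4 + √(v - 3) = -4 + √(-3 + v))
I(n, D) = n*(D + n) (I(n, D) = (D + n)*n = n*(D + n))
T(B) = 2 + B*(-4 + B + 2*I) (T(B) = 2 + B*(B + (-4 + √(-3 - 1))) = 2 + B*(B + (-4 + √(-4))) = 2 + B*(B + (-4 + 2*I)) = 2 + B*(-4 + B + 2*I))
m(R) = 2*R² (m(R) = R*(R + R) = R*(2*R) = 2*R²)
m(71) + T(13) = 2*71² + (2 + 13² - 2*13*(2 - I)) = 2*5041 + (2 + 169 + (-52 + 26*I)) = 10082 + (119 + 26*I) = 10201 + 26*I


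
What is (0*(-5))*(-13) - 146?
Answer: -146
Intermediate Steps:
(0*(-5))*(-13) - 146 = 0*(-13) - 146 = 0 - 146 = -146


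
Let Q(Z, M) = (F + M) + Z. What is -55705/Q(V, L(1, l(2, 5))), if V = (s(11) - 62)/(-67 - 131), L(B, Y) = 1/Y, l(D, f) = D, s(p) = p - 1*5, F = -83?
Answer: 11029590/16279 ≈ 677.54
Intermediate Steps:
s(p) = -5 + p (s(p) = p - 5 = -5 + p)
V = 28/99 (V = ((-5 + 11) - 62)/(-67 - 131) = (6 - 62)/(-198) = -56*(-1/198) = 28/99 ≈ 0.28283)
Q(Z, M) = -83 + M + Z (Q(Z, M) = (-83 + M) + Z = -83 + M + Z)
-55705/Q(V, L(1, l(2, 5))) = -55705/(-83 + 1/2 + 28/99) = -55705/(-16279/198) = -55705*(-198/16279) = 11029590/16279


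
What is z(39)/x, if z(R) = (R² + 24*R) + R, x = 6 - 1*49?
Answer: -2496/43 ≈ -58.047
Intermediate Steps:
x = -43 (x = 6 - 49 = -43)
z(R) = R² + 25*R
z(39)/x = (39*(25 + 39))/(-43) = (39*64)*(-1/43) = 2496*(-1/43) = -2496/43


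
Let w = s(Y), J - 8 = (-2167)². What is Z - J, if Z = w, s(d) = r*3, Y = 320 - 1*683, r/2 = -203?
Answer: -4697115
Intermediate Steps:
r = -406 (r = 2*(-203) = -406)
Y = -363 (Y = 320 - 683 = -363)
J = 4695897 (J = 8 + (-2167)² = 8 + 4695889 = 4695897)
s(d) = -1218 (s(d) = -406*3 = -1218)
w = -1218
Z = -1218
Z - J = -1218 - 1*4695897 = -1218 - 4695897 = -4697115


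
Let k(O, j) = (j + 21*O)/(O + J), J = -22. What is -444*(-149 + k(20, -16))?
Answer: 155844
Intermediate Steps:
k(O, j) = (j + 21*O)/(-22 + O) (k(O, j) = (j + 21*O)/(O - 22) = (j + 21*O)/(-22 + O))
-444*(-149 + k(20, -16)) = -444*(-149 + (-16 + 21*20)/(-22 + 20)) = -444*(-149 + (-16 + 420)/(-2)) = -444*(-149 - ½*404) = -444*(-149 - 202) = -444*(-351) = 155844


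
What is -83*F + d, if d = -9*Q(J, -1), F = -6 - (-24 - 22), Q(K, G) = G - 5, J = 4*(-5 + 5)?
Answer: -3266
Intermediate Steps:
J = 0 (J = 4*0 = 0)
Q(K, G) = -5 + G
F = 40 (F = -6 - 1*(-46) = -6 + 46 = 40)
d = 54 (d = -9*(-5 - 1) = -9*(-6) = 54)
-83*F + d = -83*40 + 54 = -3320 + 54 = -3266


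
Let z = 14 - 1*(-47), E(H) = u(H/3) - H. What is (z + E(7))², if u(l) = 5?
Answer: 3481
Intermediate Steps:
E(H) = 5 - H
z = 61 (z = 14 + 47 = 61)
(z + E(7))² = (61 + (5 - 1*7))² = (61 + (5 - 7))² = (61 - 2)² = 59² = 3481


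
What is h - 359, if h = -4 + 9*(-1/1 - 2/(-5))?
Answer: -1842/5 ≈ -368.40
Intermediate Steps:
h = -47/5 (h = -4 + 9*(-1*1 - 2*(-⅕)) = -4 + 9*(-1 + ⅖) = -4 + 9*(-⅗) = -4 - 27/5 = -47/5 ≈ -9.4000)
h - 359 = -47/5 - 359 = -1842/5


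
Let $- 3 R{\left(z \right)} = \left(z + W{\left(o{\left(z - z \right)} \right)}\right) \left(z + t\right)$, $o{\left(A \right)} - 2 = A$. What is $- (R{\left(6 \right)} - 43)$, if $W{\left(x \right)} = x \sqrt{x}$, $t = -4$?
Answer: $47 + \frac{4 \sqrt{2}}{3} \approx 48.886$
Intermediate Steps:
$o{\left(A \right)} = 2 + A$
$W{\left(x \right)} = x^{\frac{3}{2}}$
$R{\left(z \right)} = - \frac{\left(-4 + z\right) \left(z + 2 \sqrt{2}\right)}{3}$ ($R{\left(z \right)} = - \frac{\left(z + \left(2 + \left(z - z\right)\right)^{\frac{3}{2}}\right) \left(z - 4\right)}{3} = - \frac{\left(z + \left(2 + 0\right)^{\frac{3}{2}}\right) \left(-4 + z\right)}{3} = - \frac{\left(z + 2^{\frac{3}{2}}\right) \left(-4 + z\right)}{3} = - \frac{\left(z + 2 \sqrt{2}\right) \left(-4 + z\right)}{3} = - \frac{\left(-4 + z\right) \left(z + 2 \sqrt{2}\right)}{3}$)
$- (R{\left(6 \right)} - 43) = - (\left(- \frac{6^{2}}{3} + \frac{4}{3} \cdot 6 + \frac{8 \sqrt{2}}{3} - 4 \sqrt{2}\right) - 43) = - (\left(\left(- \frac{1}{3}\right) 36 + 8 + \frac{8 \sqrt{2}}{3} - 4 \sqrt{2}\right) - 43) = - (\left(-12 + 8 + \frac{8 \sqrt{2}}{3} - 4 \sqrt{2}\right) - 43) = - (\left(-4 - \frac{4 \sqrt{2}}{3}\right) - 43) = - (-47 - \frac{4 \sqrt{2}}{3}) = 47 + \frac{4 \sqrt{2}}{3}$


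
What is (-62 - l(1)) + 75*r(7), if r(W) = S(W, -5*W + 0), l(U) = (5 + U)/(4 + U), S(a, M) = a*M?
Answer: -92191/5 ≈ -18438.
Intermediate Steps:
S(a, M) = M*a
l(U) = (5 + U)/(4 + U)
r(W) = -5*W² (r(W) = (-5*W + 0)*W = (-5*W)*W = -5*W²)
(-62 - l(1)) + 75*r(7) = (-62 - (5 + 1)/(4 + 1)) + 75*(-5*7²) = (-62 - 6/5) + 75*(-5*49) = (-62 - 6/5) + 75*(-245) = (-62 - 1*6/5) - 18375 = (-62 - 6/5) - 18375 = -316/5 - 18375 = -92191/5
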